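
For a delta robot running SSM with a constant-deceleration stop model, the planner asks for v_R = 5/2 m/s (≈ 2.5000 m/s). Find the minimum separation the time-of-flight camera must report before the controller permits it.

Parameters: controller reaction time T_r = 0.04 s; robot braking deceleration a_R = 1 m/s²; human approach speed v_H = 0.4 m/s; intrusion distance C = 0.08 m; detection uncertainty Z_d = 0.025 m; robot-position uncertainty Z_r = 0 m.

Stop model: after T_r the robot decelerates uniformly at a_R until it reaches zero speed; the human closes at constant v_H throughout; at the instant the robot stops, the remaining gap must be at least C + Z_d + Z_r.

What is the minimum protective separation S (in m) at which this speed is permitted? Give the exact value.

S_min = 2173/500 m = 4.3460 m

T_s = v_R/a_R = (5/2)/1 = 2.5000 s
reaction-phase robot travel = 2.5000·0.0400 = 0.1000 m
braking distance = 2.5000²/(2·1.0000) = 3.1250 m
human closes 0.4000·2.5400 = 1.0160 m
margins: 0.0800+0.0250+0.0000 = 0.1050 m
S_min ≈ 0.1000+3.1250+1.0160+0.1050  ⇒  S_min = 2173/500 m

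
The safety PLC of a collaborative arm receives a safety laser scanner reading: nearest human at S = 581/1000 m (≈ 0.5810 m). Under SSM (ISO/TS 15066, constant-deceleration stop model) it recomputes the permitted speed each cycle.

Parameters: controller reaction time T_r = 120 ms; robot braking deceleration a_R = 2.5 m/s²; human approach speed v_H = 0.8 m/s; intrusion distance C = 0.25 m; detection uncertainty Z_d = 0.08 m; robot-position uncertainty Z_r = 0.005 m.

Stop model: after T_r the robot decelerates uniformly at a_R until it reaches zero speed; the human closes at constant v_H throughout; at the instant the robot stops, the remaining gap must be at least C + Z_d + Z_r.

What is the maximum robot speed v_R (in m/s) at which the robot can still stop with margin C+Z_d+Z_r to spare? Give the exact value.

quadratic (1/5)·v² + (11/25)·v + (-3/20) = 0
  disc = (11/25)² − 4·(1/5)·(-3/20) = 196/625 ; √disc = 14/25
  v_R = (−(11/25) + 14/25) / (2·(1/5)) = 3/10 m/s
check:
braking lasts T_s = (3/10)/(5/2) = 0.1200 s
robot covers v_R·T_r = 0.3000·0.1200 = 0.0360 m before braking
robot covers 0.3000·0.1200 − ½·2.5000·0.1200² = 0.0180 m while stopping
human over T_r+T_s: 0.8000·(0.1200+0.1200) = 0.1920 m
margins: 0.2500+0.0800+0.0050 = 0.3350 m
sum ≈ 0.0360+0.0180+0.1920+0.3350 ≈ 0.5810 m = S ✓

v_R_max = 3/10 m/s = 0.3000 m/s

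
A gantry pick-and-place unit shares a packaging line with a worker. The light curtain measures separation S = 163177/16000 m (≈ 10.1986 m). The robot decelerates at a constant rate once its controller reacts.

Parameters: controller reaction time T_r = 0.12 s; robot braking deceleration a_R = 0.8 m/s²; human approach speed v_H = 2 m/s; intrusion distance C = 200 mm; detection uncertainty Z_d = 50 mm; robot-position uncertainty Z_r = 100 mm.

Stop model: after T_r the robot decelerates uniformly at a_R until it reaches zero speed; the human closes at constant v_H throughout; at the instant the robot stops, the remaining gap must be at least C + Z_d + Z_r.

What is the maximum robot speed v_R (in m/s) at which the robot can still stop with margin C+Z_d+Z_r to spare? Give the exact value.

v_R_max = 47/20 m/s = 2.3500 m/s

at the boundary: (5/8)·v² + (131/50)·v + (-153737/16000) = 0
  disc = (131/50)² − 4·(5/8)·(-153737/16000) = 4941729/160000 ; √disc = 2223/400
  v_R = (−(131/50) + 2223/400) / (2·(5/8)) = 47/20 m/s
check:
stop time T_s = (47/20)/(4/5) = 2.9375 s
reaction-phase robot travel = 2.3500·0.1200 = 0.2820 m
braking distance = 2.3500²/(2·0.8000) = 3.4516 m
person approaches 2.0000·(0.1200+2.9375) = 6.1150 m
margins: 0.2000+0.0500+0.1000 = 0.3500 m
sum ≈ 0.2820+3.4516+6.1150+0.3500 ≈ 10.1986 m = S ✓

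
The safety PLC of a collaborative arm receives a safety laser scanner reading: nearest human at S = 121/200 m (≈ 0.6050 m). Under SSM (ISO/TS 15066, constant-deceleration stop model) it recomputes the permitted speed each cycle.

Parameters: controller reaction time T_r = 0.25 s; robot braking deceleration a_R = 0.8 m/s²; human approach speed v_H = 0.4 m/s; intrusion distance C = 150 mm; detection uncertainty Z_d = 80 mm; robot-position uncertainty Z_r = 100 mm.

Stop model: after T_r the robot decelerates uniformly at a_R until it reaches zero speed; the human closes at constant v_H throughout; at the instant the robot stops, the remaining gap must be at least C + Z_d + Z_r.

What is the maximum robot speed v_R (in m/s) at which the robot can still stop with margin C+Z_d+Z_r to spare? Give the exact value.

v_R_max = 1/5 m/s = 0.2000 m/s

at the boundary: (5/8)·v² + (3/4)·v + (-7/40) = 0
  disc = (3/4)² − 4·(5/8)·(-7/40) = 1 ; √disc = 1
  v_R = (−(3/4) + 1) / (2·(5/8)) = 1/5 m/s
check:
stop time T_s = (1/5)/(4/5) = 0.2500 s
robot covers v_R·T_r = 0.2000·0.2500 = 0.0500 m before braking
robot under decel: 0.2000²/(2·0.8000) = 0.0250 m
person approaches 0.4000·(0.2500+0.2500) = 0.2000 m
residual clearance needed = 0.1500+0.0800+0.1000 = 0.3300 m
sum ≈ 0.0500+0.0250+0.2000+0.3300 ≈ 0.6050 m = S ✓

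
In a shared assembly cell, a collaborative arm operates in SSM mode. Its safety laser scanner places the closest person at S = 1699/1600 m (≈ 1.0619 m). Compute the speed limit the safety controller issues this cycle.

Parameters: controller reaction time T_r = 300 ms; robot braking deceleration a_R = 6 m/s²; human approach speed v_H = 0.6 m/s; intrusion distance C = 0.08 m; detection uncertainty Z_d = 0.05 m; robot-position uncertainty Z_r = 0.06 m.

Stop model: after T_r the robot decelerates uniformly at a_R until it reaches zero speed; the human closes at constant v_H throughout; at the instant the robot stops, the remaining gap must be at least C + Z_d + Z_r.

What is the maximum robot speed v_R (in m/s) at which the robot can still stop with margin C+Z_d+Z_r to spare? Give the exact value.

collect terms ⇒ (1/12)·v_R² + (2/5)·v_R + (-1107/1600) = 0
  disc = (2/5)² − 4·(1/12)·(-1107/1600) = 25/64 ; √disc = 5/8
  v_R = (−(2/5) + 5/8) / (2·(1/12)) = 27/20 m/s
check:
stop time T_s = (27/20)/6 = 0.2250 s
robot in T_r: 1.3500·0.3000 = 0.4050 m
robot under decel: 1.3500²/(2·6.0000) = 0.1519 m
human over T_r+T_s: 0.6000·(0.3000+0.2250) = 0.3150 m
margins: 0.0800+0.0500+0.0600 = 0.1900 m
sum ≈ 0.4050+0.1519+0.3150+0.1900 ≈ 1.0619 m = S ✓

v_R_max = 27/20 m/s = 1.3500 m/s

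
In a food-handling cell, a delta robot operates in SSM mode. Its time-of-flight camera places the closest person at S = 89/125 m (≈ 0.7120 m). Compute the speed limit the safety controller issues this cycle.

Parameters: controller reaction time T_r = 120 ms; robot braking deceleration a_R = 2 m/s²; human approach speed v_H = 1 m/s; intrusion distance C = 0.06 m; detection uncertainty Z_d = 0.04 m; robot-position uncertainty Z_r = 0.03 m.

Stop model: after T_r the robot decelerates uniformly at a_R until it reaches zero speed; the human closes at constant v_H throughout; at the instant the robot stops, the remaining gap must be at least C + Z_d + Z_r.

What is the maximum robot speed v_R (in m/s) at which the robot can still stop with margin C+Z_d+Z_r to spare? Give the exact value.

at the boundary: (1/4)·v² + (31/50)·v + (-231/500) = 0
  disc = (31/50)² − 4·(1/4)·(-231/500) = 529/625 ; √disc = 23/25
  v_R = (−(31/50) + 23/25) / (2·(1/4)) = 3/5 m/s
check:
T_s = v_R/a_R = (3/5)/2 = 0.3000 s
robot in T_r: 0.6000·0.1200 = 0.0720 m
robot under decel: 0.6000²/(2·2.0000) = 0.0900 m
human closes 1.0000·0.4200 = 0.4200 m
margins: 0.0600+0.0400+0.0300 = 0.1300 m
sum ≈ 0.0720+0.0900+0.4200+0.1300 ≈ 0.7120 m = S ✓

v_R_max = 3/5 m/s = 0.6000 m/s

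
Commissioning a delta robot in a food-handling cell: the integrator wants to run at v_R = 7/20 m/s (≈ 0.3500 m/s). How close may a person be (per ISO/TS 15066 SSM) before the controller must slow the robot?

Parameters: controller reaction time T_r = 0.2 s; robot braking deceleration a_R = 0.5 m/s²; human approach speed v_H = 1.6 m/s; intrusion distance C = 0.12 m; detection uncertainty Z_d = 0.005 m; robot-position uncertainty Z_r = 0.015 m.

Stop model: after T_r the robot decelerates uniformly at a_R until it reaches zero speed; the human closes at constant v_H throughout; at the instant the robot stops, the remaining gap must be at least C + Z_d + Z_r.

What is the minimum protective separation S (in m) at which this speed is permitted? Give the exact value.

S_min = 709/400 m = 1.7725 m

T_s = v_R/a_R = (7/20)/(1/2) = 0.7000 s
robot covers v_R·T_r = 0.3500·0.2000 = 0.0700 m before braking
robot under decel: 0.3500²/(2·0.5000) = 0.1225 m
human over T_r+T_s: 1.6000·(0.2000+0.7000) = 1.4400 m
residual clearance needed = 0.1200+0.0050+0.0150 = 0.1400 m
S_min ≈ 0.0700+0.1225+1.4400+0.1400  ⇒  S_min = 709/400 m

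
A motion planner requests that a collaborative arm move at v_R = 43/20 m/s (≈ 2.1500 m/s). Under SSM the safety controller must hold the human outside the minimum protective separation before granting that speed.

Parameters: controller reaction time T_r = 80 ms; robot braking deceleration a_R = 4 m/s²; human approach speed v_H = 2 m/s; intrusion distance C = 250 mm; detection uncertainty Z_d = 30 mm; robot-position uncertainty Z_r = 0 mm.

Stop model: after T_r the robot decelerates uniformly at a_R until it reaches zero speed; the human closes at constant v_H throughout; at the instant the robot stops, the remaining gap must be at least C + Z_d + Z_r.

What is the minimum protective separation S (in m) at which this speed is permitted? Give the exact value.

T_s = v_R/a_R = (43/20)/4 = 0.5375 s
reaction-phase robot travel = 2.1500·0.0800 = 0.1720 m
braking distance = 2.1500²/(2·4.0000) = 0.5778 m
human over T_r+T_s: 2.0000·(0.0800+0.5375) = 1.2350 m
C+Z_d+Z_r = 0.2500+0.0300+0.0000 = 0.2800 m
S_min ≈ 0.1720+0.5778+1.2350+0.2800  ⇒  S_min = 36237/16000 m

S_min = 36237/16000 m = 2.2648 m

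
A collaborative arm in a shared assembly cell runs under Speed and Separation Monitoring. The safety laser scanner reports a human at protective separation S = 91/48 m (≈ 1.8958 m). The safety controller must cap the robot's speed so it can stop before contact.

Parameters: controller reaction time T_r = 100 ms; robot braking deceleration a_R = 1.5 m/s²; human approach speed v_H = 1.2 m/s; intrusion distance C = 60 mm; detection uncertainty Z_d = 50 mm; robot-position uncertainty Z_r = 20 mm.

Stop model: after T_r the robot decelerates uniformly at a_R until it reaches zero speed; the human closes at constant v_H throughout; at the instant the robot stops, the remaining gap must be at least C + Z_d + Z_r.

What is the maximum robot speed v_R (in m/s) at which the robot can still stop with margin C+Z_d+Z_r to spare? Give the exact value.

v_R_max = 5/4 m/s = 1.2500 m/s

quadratic (1/3)·v² + (9/10)·v + (-79/48) = 0
  disc = (9/10)² − 4·(1/3)·(-79/48) = 676/225 ; √disc = 26/15
  v_R = (−(9/10) + 26/15) / (2·(1/3)) = 5/4 m/s
check:
stop time T_s = (5/4)/(3/2) = 0.8333 s
robot in T_r: 1.2500·0.1000 = 0.1250 m
braking distance = 1.2500²/(2·1.5000) = 0.5208 m
person approaches 1.2000·(0.1000+0.8333) = 1.1200 m
margins: 0.0600+0.0500+0.0200 = 0.1300 m
sum ≈ 0.1250+0.5208+1.1200+0.1300 ≈ 1.8958 m = S ✓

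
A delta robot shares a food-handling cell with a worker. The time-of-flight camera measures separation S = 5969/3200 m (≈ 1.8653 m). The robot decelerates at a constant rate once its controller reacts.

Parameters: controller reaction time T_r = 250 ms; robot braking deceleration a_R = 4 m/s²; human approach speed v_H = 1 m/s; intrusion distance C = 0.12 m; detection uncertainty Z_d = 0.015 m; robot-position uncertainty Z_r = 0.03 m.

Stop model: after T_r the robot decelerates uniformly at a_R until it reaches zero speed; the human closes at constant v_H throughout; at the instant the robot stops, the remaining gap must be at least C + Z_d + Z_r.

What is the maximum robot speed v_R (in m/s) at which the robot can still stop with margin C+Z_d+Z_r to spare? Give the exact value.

collect terms ⇒ (1/8)·v_R² + (1/2)·v_R + (-4641/3200) = 0
  disc = (1/2)² − 4·(1/8)·(-4641/3200) = 6241/6400 ; √disc = 79/80
  v_R = (−(1/2) + 79/80) / (2·(1/8)) = 39/20 m/s
check:
braking lasts T_s = (39/20)/4 = 0.4875 s
robot in T_r: 1.9500·0.2500 = 0.4875 m
robot under decel: 1.9500²/(2·4.0000) = 0.4753 m
human closes 1.0000·0.7375 = 0.7375 m
margins: 0.1200+0.0150+0.0300 = 0.1650 m
sum ≈ 0.4875+0.4753+0.7375+0.1650 ≈ 1.8653 m = S ✓

v_R_max = 39/20 m/s = 1.9500 m/s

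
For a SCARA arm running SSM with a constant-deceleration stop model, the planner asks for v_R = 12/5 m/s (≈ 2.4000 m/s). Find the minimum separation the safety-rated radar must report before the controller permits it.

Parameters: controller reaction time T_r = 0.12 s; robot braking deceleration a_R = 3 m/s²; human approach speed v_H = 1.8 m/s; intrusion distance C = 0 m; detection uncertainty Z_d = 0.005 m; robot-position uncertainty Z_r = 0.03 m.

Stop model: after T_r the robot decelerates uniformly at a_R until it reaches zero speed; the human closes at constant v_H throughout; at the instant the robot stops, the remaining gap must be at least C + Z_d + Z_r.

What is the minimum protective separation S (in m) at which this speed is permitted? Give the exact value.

T_s = v_R/a_R = (12/5)/3 = 0.8000 s
robot covers v_R·T_r = 2.4000·0.1200 = 0.2880 m before braking
robot covers 2.4000·0.8000 − ½·3.0000·0.8000² = 0.9600 m while stopping
human closes 1.8000·0.9200 = 1.6560 m
margins: 0.0000+0.0050+0.0300 = 0.0350 m
S_min ≈ 0.2880+0.9600+1.6560+0.0350  ⇒  S_min = 2939/1000 m

S_min = 2939/1000 m = 2.9390 m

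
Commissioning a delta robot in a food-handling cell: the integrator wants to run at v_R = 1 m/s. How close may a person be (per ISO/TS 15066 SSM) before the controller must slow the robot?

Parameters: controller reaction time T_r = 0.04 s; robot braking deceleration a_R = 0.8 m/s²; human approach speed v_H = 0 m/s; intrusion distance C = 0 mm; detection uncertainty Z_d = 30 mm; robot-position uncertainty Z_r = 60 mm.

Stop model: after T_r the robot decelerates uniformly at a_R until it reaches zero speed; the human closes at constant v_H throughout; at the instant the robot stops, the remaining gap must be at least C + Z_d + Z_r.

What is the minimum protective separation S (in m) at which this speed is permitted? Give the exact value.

stop time T_s = 1/(4/5) = 1.2500 s
robot in T_r: 1.0000·0.0400 = 0.0400 m
robot covers 1.0000·1.2500 − ½·0.8000·1.2500² = 0.6250 m while stopping
person approaches 0.0000·(0.0400+1.2500) = 0.0000 m
residual clearance needed = 0.0000+0.0300+0.0600 = 0.0900 m
S_min ≈ 0.0400+0.6250+0.0000+0.0900  ⇒  S_min = 151/200 m

S_min = 151/200 m = 0.7550 m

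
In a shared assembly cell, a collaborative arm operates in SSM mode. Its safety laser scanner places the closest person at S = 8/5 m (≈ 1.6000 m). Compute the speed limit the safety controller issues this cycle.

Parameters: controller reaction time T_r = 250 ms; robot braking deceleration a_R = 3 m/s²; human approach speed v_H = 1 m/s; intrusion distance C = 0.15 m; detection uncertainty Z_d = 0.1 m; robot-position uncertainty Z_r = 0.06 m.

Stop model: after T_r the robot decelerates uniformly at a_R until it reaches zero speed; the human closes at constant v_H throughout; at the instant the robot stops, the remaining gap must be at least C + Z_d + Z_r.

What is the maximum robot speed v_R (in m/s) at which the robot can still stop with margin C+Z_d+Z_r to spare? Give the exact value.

v_R_max = 13/10 m/s = 1.3000 m/s

collect terms ⇒ (1/6)·v_R² + (7/12)·v_R + (-26/25) = 0
  disc = (7/12)² − 4·(1/6)·(-26/25) = 3721/3600 ; √disc = 61/60
  v_R = (−(7/12) + 61/60) / (2·(1/6)) = 13/10 m/s
check:
braking lasts T_s = (13/10)/3 = 0.4333 s
robot covers v_R·T_r = 1.3000·0.2500 = 0.3250 m before braking
robot under decel: 1.3000²/(2·3.0000) = 0.2817 m
human closes 1.0000·0.6833 = 0.6833 m
margins: 0.1500+0.1000+0.0600 = 0.3100 m
sum ≈ 0.3250+0.2817+0.6833+0.3100 ≈ 1.6000 m = S ✓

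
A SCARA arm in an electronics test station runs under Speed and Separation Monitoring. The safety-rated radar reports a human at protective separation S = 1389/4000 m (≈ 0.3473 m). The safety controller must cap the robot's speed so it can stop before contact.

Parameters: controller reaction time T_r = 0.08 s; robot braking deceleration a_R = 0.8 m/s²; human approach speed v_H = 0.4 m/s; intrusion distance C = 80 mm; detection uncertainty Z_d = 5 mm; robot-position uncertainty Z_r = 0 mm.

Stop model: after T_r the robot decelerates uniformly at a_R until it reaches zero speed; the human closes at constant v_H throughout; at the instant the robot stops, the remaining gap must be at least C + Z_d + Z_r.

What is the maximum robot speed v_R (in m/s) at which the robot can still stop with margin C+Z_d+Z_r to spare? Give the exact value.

v_R_max = 3/10 m/s = 0.3000 m/s

quadratic (5/8)·v² + (29/50)·v + (-921/4000) = 0
  disc = (29/50)² − 4·(5/8)·(-921/4000) = 36481/40000 ; √disc = 191/200
  v_R = (−(29/50) + 191/200) / (2·(5/8)) = 3/10 m/s
check:
T_s = v_R/a_R = (3/10)/(4/5) = 0.3750 s
robot covers v_R·T_r = 0.3000·0.0800 = 0.0240 m before braking
braking distance = 0.3000²/(2·0.8000) = 0.0563 m
person approaches 0.4000·(0.0800+0.3750) = 0.1820 m
C+Z_d+Z_r = 0.0800+0.0050+0.0000 = 0.0850 m
sum ≈ 0.0240+0.0563+0.1820+0.0850 ≈ 0.3473 m = S ✓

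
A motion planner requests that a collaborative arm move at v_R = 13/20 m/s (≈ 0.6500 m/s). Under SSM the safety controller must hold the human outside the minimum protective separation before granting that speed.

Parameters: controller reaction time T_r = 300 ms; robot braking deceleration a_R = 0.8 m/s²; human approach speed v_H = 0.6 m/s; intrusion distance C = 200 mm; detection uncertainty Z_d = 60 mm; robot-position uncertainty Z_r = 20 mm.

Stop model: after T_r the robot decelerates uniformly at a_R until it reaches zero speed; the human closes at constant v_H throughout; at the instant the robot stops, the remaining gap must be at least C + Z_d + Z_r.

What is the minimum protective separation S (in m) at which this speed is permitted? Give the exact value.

S_min = 4501/3200 m = 1.4066 m

T_s = v_R/a_R = (13/20)/(4/5) = 0.8125 s
robot covers v_R·T_r = 0.6500·0.3000 = 0.1950 m before braking
braking distance = 0.6500²/(2·0.8000) = 0.2641 m
person approaches 0.6000·(0.3000+0.8125) = 0.6675 m
margins: 0.2000+0.0600+0.0200 = 0.2800 m
S_min ≈ 0.1950+0.2641+0.6675+0.2800  ⇒  S_min = 4501/3200 m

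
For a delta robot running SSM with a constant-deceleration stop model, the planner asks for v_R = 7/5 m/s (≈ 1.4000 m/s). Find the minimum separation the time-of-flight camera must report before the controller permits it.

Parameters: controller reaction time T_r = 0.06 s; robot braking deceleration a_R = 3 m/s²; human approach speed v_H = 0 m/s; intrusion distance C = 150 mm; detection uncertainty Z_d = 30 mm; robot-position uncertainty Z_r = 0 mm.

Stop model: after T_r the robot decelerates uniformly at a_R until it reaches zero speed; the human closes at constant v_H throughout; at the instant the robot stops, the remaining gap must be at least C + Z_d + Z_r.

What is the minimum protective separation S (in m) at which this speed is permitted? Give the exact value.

S_min = 443/750 m = 0.5907 m

braking lasts T_s = (7/5)/3 = 0.4667 s
robot in T_r: 1.4000·0.0600 = 0.0840 m
braking distance = 1.4000²/(2·3.0000) = 0.3267 m
human closes 0.0000·0.5267 = 0.0000 m
C+Z_d+Z_r = 0.1500+0.0300+0.0000 = 0.1800 m
S_min ≈ 0.0840+0.3267+0.0000+0.1800  ⇒  S_min = 443/750 m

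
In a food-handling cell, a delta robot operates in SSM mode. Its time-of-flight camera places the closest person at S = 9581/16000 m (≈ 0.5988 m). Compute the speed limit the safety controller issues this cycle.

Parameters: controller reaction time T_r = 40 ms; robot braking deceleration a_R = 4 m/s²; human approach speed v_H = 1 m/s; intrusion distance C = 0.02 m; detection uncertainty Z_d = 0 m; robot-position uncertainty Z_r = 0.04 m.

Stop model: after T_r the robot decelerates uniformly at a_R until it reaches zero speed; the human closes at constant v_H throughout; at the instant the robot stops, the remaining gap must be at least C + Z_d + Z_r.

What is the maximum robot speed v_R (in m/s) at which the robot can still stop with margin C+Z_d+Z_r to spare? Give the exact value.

collect terms ⇒ (1/8)·v_R² + (29/100)·v_R + (-7981/16000) = 0
  disc = (29/100)² − 4·(1/8)·(-7981/16000) = 53361/160000 ; √disc = 231/400
  v_R = (−(29/100) + 231/400) / (2·(1/8)) = 23/20 m/s
check:
T_s = v_R/a_R = (23/20)/4 = 0.2875 s
robot in T_r: 1.1500·0.0400 = 0.0460 m
braking distance = 1.1500²/(2·4.0000) = 0.1653 m
human over T_r+T_s: 1.0000·(0.0400+0.2875) = 0.3275 m
margins: 0.0200+0.0000+0.0400 = 0.0600 m
sum ≈ 0.0460+0.1653+0.3275+0.0600 ≈ 0.5988 m = S ✓

v_R_max = 23/20 m/s = 1.1500 m/s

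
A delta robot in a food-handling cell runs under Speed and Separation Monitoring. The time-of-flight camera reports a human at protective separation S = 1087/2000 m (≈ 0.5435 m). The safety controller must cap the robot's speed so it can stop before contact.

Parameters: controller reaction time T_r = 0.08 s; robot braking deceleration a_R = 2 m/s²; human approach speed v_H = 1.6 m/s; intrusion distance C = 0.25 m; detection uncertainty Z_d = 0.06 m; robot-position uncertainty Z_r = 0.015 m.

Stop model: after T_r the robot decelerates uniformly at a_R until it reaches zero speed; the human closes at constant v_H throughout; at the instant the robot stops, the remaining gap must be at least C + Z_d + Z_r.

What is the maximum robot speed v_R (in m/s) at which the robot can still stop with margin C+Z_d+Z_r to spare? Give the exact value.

v_R_max = 1/10 m/s = 0.1000 m/s

collect terms ⇒ (1/4)·v_R² + (22/25)·v_R + (-181/2000) = 0
  disc = (22/25)² − 4·(1/4)·(-181/2000) = 8649/10000 ; √disc = 93/100
  v_R = (−(22/25) + 93/100) / (2·(1/4)) = 1/10 m/s
check:
stop time T_s = (1/10)/2 = 0.0500 s
reaction-phase robot travel = 0.1000·0.0800 = 0.0080 m
braking distance = 0.1000²/(2·2.0000) = 0.0025 m
human over T_r+T_s: 1.6000·(0.0800+0.0500) = 0.2080 m
margins: 0.2500+0.0600+0.0150 = 0.3250 m
sum ≈ 0.0080+0.0025+0.2080+0.3250 ≈ 0.5435 m = S ✓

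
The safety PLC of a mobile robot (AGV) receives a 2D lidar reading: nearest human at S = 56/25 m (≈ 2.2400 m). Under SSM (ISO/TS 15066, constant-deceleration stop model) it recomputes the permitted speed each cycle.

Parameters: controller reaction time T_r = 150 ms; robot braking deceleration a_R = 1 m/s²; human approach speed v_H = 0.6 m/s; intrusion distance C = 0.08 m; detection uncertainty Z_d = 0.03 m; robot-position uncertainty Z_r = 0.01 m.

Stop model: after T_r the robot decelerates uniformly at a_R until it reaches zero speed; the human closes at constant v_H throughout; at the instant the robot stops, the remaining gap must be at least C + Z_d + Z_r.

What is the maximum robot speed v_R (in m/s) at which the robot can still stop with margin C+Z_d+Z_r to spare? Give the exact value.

v_R_max = 7/5 m/s = 1.4000 m/s

quadratic (1/2)·v² + (3/4)·v + (-203/100) = 0
  disc = (3/4)² − 4·(1/2)·(-203/100) = 1849/400 ; √disc = 43/20
  v_R = (−(3/4) + 43/20) / (2·(1/2)) = 7/5 m/s
check:
braking lasts T_s = (7/5)/1 = 1.4000 s
reaction-phase robot travel = 1.4000·0.1500 = 0.2100 m
robot under decel: 1.4000²/(2·1.0000) = 0.9800 m
human over T_r+T_s: 0.6000·(0.1500+1.4000) = 0.9300 m
margins: 0.0800+0.0300+0.0100 = 0.1200 m
sum ≈ 0.2100+0.9800+0.9300+0.1200 ≈ 2.2400 m = S ✓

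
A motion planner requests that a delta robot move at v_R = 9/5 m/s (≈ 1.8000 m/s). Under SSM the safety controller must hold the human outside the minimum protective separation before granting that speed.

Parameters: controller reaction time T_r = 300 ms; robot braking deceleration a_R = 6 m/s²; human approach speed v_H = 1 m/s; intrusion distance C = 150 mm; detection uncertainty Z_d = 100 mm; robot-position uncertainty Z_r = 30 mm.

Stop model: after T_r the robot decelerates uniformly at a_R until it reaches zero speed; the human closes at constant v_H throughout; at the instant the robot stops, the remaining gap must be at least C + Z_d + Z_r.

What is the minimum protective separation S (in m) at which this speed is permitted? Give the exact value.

T_s = v_R/a_R = (9/5)/6 = 0.3000 s
robot covers v_R·T_r = 1.8000·0.3000 = 0.5400 m before braking
robot under decel: 1.8000²/(2·6.0000) = 0.2700 m
human over T_r+T_s: 1.0000·(0.3000+0.3000) = 0.6000 m
residual clearance needed = 0.1500+0.1000+0.0300 = 0.2800 m
S_min ≈ 0.5400+0.2700+0.6000+0.2800  ⇒  S_min = 169/100 m

S_min = 169/100 m = 1.6900 m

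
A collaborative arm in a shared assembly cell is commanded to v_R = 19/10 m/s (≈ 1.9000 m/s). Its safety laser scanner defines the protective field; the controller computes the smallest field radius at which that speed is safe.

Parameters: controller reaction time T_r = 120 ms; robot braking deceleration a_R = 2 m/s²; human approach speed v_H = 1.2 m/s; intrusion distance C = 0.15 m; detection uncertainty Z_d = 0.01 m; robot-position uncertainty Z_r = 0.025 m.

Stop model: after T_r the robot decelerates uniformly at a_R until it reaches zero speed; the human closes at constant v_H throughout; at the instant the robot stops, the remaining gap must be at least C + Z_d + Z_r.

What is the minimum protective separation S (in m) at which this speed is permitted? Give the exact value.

S_min = 5199/2000 m = 2.5995 m

T_s = v_R/a_R = (19/10)/2 = 0.9500 s
reaction-phase robot travel = 1.9000·0.1200 = 0.2280 m
robot under decel: 1.9000²/(2·2.0000) = 0.9025 m
human closes 1.2000·1.0700 = 1.2840 m
margins: 0.1500+0.0100+0.0250 = 0.1850 m
S_min ≈ 0.2280+0.9025+1.2840+0.1850  ⇒  S_min = 5199/2000 m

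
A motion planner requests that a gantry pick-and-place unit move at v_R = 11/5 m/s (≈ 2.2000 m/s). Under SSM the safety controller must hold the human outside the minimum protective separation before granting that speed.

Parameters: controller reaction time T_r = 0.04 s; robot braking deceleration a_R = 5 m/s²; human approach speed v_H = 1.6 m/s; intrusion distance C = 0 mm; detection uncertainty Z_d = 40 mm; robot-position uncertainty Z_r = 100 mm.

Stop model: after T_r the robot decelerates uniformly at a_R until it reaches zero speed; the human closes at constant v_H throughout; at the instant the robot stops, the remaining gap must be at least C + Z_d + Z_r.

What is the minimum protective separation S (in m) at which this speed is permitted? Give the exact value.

S_min = 37/25 m = 1.4800 m

stop time T_s = (11/5)/5 = 0.4400 s
robot covers v_R·T_r = 2.2000·0.0400 = 0.0880 m before braking
braking distance = 2.2000²/(2·5.0000) = 0.4840 m
human closes 1.6000·0.4800 = 0.7680 m
residual clearance needed = 0.0000+0.0400+0.1000 = 0.1400 m
S_min ≈ 0.0880+0.4840+0.7680+0.1400  ⇒  S_min = 37/25 m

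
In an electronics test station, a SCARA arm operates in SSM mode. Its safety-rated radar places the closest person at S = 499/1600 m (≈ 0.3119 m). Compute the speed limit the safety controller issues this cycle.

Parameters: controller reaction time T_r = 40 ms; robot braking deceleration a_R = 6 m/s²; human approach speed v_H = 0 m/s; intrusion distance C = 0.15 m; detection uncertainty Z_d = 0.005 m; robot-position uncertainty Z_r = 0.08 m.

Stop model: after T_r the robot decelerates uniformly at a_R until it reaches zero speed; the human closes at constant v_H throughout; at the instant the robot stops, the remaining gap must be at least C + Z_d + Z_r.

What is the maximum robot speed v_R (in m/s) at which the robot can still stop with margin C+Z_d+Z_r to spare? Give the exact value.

at the boundary: (1/12)·v² + (1/25)·v + (-123/1600) = 0
  disc = (1/25)² − 4·(1/12)·(-123/1600) = 1089/40000 ; √disc = 33/200
  v_R = (−(1/25) + 33/200) / (2·(1/12)) = 3/4 m/s
check:
stop time T_s = (3/4)/6 = 0.1250 s
robot in T_r: 0.7500·0.0400 = 0.0300 m
robot under decel: 0.7500²/(2·6.0000) = 0.0469 m
human over T_r+T_s: 0.0000·(0.0400+0.1250) = 0.0000 m
margins: 0.1500+0.0050+0.0800 = 0.2350 m
sum ≈ 0.0300+0.0469+0.0000+0.2350 ≈ 0.3119 m = S ✓

v_R_max = 3/4 m/s = 0.7500 m/s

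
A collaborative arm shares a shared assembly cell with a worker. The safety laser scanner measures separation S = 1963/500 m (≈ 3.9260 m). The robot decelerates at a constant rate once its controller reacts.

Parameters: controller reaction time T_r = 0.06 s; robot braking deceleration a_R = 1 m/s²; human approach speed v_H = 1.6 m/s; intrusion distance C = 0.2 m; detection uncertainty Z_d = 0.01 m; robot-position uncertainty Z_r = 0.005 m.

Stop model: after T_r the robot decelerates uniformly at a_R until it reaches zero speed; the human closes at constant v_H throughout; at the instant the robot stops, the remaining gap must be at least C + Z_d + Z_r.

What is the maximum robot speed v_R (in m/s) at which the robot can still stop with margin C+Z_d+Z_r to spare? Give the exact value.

at the boundary: (1/2)·v² + (83/50)·v + (-723/200) = 0
  disc = (83/50)² − 4·(1/2)·(-723/200) = 6241/625 ; √disc = 79/25
  v_R = (−(83/50) + 79/25) / (2·(1/2)) = 3/2 m/s
check:
braking lasts T_s = (3/2)/1 = 1.5000 s
reaction-phase robot travel = 1.5000·0.0600 = 0.0900 m
braking distance = 1.5000²/(2·1.0000) = 1.1250 m
human closes 1.6000·1.5600 = 2.4960 m
margins: 0.2000+0.0100+0.0050 = 0.2150 m
sum ≈ 0.0900+1.1250+2.4960+0.2150 ≈ 3.9260 m = S ✓

v_R_max = 3/2 m/s = 1.5000 m/s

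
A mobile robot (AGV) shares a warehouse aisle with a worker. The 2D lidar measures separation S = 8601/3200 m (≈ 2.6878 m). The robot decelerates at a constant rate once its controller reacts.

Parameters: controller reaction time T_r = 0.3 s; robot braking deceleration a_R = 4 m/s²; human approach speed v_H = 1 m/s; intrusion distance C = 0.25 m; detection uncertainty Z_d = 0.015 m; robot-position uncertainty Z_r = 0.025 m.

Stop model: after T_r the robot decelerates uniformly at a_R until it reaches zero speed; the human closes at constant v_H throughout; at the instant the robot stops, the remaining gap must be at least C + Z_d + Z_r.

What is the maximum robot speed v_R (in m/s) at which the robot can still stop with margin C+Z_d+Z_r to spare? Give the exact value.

v_R_max = 49/20 m/s = 2.4500 m/s

quadratic (1/8)·v² + (11/20)·v + (-6713/3200) = 0
  disc = (11/20)² − 4·(1/8)·(-6713/3200) = 8649/6400 ; √disc = 93/80
  v_R = (−(11/20) + 93/80) / (2·(1/8)) = 49/20 m/s
check:
braking lasts T_s = (49/20)/4 = 0.6125 s
reaction-phase robot travel = 2.4500·0.3000 = 0.7350 m
robot under decel: 2.4500²/(2·4.0000) = 0.7503 m
human over T_r+T_s: 1.0000·(0.3000+0.6125) = 0.9125 m
residual clearance needed = 0.2500+0.0150+0.0250 = 0.2900 m
sum ≈ 0.7350+0.7503+0.9125+0.2900 ≈ 2.6878 m = S ✓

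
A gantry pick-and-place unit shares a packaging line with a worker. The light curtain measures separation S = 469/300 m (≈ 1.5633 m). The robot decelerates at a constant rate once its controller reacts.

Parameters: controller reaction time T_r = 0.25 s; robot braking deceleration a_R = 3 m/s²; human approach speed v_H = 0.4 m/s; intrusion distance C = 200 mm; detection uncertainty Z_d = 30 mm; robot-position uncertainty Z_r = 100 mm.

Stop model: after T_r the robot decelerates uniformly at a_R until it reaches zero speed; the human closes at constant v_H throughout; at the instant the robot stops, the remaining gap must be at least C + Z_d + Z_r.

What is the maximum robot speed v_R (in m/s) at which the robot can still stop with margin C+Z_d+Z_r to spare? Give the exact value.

quadratic (1/6)·v² + (23/60)·v + (-17/15) = 0
  disc = (23/60)² − 4·(1/6)·(-17/15) = 361/400 ; √disc = 19/20
  v_R = (−(23/60) + 19/20) / (2·(1/6)) = 17/10 m/s
check:
braking lasts T_s = (17/10)/3 = 0.5667 s
reaction-phase robot travel = 1.7000·0.2500 = 0.4250 m
braking distance = 1.7000²/(2·3.0000) = 0.4817 m
human over T_r+T_s: 0.4000·(0.2500+0.5667) = 0.3267 m
residual clearance needed = 0.2000+0.0300+0.1000 = 0.3300 m
sum ≈ 0.4250+0.4817+0.3267+0.3300 ≈ 1.5633 m = S ✓

v_R_max = 17/10 m/s = 1.7000 m/s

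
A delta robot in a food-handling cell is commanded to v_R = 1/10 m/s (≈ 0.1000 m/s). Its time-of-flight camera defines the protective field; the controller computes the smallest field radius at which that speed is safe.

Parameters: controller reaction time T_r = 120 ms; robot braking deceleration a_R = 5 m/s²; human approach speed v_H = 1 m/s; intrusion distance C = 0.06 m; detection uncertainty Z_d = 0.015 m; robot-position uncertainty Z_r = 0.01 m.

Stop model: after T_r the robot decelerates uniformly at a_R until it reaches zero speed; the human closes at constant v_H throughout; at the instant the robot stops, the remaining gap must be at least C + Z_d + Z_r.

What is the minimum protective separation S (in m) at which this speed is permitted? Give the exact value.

S_min = 119/500 m = 0.2380 m

T_s = v_R/a_R = (1/10)/5 = 0.0200 s
robot covers v_R·T_r = 0.1000·0.1200 = 0.0120 m before braking
braking distance = 0.1000²/(2·5.0000) = 0.0010 m
human over T_r+T_s: 1.0000·(0.1200+0.0200) = 0.1400 m
residual clearance needed = 0.0600+0.0150+0.0100 = 0.0850 m
S_min ≈ 0.0120+0.0010+0.1400+0.0850  ⇒  S_min = 119/500 m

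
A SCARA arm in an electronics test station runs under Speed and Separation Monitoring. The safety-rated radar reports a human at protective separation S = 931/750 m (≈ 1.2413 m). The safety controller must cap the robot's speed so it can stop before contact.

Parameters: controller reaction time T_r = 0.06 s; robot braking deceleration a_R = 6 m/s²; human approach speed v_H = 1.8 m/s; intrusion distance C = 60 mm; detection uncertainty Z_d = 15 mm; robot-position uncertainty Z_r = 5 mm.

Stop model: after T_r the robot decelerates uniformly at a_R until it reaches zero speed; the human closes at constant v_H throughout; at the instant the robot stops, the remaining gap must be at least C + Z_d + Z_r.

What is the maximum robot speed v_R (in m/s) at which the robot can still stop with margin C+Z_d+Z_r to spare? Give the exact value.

quadratic (1/12)·v² + (9/25)·v + (-79/75) = 0
  disc = (9/25)² − 4·(1/12)·(-79/75) = 2704/5625 ; √disc = 52/75
  v_R = (−(9/25) + 52/75) / (2·(1/12)) = 2 m/s
check:
braking lasts T_s = 2/6 = 0.3333 s
robot covers v_R·T_r = 2.0000·0.0600 = 0.1200 m before braking
robot covers 2.0000·0.3333 − ½·6.0000·0.3333² = 0.3333 m while stopping
person approaches 1.8000·(0.0600+0.3333) = 0.7080 m
margins: 0.0600+0.0150+0.0050 = 0.0800 m
sum ≈ 0.1200+0.3333+0.7080+0.0800 ≈ 1.2413 m = S ✓

v_R_max = 2 m/s = 2.0000 m/s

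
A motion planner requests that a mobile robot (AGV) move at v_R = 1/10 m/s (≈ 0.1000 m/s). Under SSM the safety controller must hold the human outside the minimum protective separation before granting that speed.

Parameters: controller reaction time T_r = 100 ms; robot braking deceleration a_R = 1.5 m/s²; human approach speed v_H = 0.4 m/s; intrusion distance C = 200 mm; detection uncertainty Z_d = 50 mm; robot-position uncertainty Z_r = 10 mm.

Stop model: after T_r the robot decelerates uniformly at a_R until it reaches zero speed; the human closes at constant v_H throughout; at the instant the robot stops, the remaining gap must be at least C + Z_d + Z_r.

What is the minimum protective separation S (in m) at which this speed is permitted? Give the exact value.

stop time T_s = (1/10)/(3/2) = 0.0667 s
reaction-phase robot travel = 0.1000·0.1000 = 0.0100 m
robot covers 0.1000·0.0667 − ½·1.5000·0.0667² = 0.0033 m while stopping
person approaches 0.4000·(0.1000+0.0667) = 0.0667 m
margins: 0.2000+0.0500+0.0100 = 0.2600 m
S_min ≈ 0.0100+0.0033+0.0667+0.2600  ⇒  S_min = 17/50 m

S_min = 17/50 m = 0.3400 m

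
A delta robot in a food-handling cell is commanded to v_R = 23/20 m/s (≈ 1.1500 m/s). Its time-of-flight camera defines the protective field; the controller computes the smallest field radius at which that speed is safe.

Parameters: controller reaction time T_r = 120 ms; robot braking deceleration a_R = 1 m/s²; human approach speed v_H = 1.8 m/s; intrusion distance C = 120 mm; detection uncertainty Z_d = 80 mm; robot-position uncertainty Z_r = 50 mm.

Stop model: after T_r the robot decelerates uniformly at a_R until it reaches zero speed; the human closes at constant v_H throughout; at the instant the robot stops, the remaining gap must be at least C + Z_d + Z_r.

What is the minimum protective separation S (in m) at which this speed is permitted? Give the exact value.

S_min = 13341/4000 m = 3.3352 m

braking lasts T_s = (23/20)/1 = 1.1500 s
robot covers v_R·T_r = 1.1500·0.1200 = 0.1380 m before braking
robot under decel: 1.1500²/(2·1.0000) = 0.6613 m
human closes 1.8000·1.2700 = 2.2860 m
residual clearance needed = 0.1200+0.0800+0.0500 = 0.2500 m
S_min ≈ 0.1380+0.6613+2.2860+0.2500  ⇒  S_min = 13341/4000 m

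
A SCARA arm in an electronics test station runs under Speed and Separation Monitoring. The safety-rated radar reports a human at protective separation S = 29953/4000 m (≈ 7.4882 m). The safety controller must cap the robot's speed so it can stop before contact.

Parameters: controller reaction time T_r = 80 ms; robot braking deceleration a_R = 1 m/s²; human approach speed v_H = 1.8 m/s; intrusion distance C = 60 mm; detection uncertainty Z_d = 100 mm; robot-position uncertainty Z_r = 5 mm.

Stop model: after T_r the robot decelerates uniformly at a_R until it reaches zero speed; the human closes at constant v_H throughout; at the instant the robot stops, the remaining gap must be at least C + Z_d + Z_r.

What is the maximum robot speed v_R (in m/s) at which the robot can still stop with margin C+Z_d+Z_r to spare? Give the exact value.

v_R_max = 47/20 m/s = 2.3500 m/s

quadratic (1/2)·v² + (47/25)·v + (-28717/4000) = 0
  disc = (47/25)² − 4·(1/2)·(-28717/4000) = 178929/10000 ; √disc = 423/100
  v_R = (−(47/25) + 423/100) / (2·(1/2)) = 47/20 m/s
check:
stop time T_s = (47/20)/1 = 2.3500 s
robot covers v_R·T_r = 2.3500·0.0800 = 0.1880 m before braking
robot under decel: 2.3500²/(2·1.0000) = 2.7612 m
human closes 1.8000·2.4300 = 4.3740 m
residual clearance needed = 0.0600+0.1000+0.0050 = 0.1650 m
sum ≈ 0.1880+2.7612+4.3740+0.1650 ≈ 7.4882 m = S ✓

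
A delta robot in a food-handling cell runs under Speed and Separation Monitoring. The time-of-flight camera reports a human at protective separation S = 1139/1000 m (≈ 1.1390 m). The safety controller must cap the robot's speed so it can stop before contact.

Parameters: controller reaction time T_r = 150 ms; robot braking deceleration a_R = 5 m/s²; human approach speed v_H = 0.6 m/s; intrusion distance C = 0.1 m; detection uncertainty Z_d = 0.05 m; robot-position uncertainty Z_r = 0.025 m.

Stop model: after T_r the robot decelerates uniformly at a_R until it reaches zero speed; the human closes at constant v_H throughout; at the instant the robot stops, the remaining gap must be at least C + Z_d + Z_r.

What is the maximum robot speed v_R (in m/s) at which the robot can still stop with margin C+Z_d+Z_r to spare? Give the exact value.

at the boundary: (1/10)·v² + (27/100)·v + (-437/500) = 0
  disc = (27/100)² − 4·(1/10)·(-437/500) = 169/400 ; √disc = 13/20
  v_R = (−(27/100) + 13/20) / (2·(1/10)) = 19/10 m/s
check:
braking lasts T_s = (19/10)/5 = 0.3800 s
robot in T_r: 1.9000·0.1500 = 0.2850 m
braking distance = 1.9000²/(2·5.0000) = 0.3610 m
human closes 0.6000·0.5300 = 0.3180 m
C+Z_d+Z_r = 0.1000+0.0500+0.0250 = 0.1750 m
sum ≈ 0.2850+0.3610+0.3180+0.1750 ≈ 1.1390 m = S ✓

v_R_max = 19/10 m/s = 1.9000 m/s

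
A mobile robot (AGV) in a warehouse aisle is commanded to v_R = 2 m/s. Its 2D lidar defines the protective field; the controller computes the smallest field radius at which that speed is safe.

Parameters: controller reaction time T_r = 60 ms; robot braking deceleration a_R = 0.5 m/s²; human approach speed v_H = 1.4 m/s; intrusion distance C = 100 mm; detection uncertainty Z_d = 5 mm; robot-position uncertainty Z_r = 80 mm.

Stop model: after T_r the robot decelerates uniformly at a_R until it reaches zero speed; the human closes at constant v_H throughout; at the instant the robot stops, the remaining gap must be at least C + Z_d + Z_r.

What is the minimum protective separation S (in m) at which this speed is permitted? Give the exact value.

S_min = 9989/1000 m = 9.9890 m

braking lasts T_s = 2/(1/2) = 4.0000 s
reaction-phase robot travel = 2.0000·0.0600 = 0.1200 m
robot covers 2.0000·4.0000 − ½·0.5000·4.0000² = 4.0000 m while stopping
person approaches 1.4000·(0.0600+4.0000) = 5.6840 m
margins: 0.1000+0.0050+0.0800 = 0.1850 m
S_min ≈ 0.1200+4.0000+5.6840+0.1850  ⇒  S_min = 9989/1000 m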